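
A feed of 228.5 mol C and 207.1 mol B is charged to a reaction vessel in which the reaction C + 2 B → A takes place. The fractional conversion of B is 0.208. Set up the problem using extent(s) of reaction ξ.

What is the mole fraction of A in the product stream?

B reacted = 0.208 × 207.1 = 43.08 mol; ν_B = −2, so ξ = 43.08/2 = 21.54 mol.
Outlet amounts (n = n₀ + ν ξ):
  C: 228.5 − 1(21.54) = 207
  B: 207.1 − 2(21.54) = 164
  A: 0 + 1(21.54) = 21.54
Total out = 392.5 mol; y_A = 21.54 / 392.5 = 0.05487.

0.0549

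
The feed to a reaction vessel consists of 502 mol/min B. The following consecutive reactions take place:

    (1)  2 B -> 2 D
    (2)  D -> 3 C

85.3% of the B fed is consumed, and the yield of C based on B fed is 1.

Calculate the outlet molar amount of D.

261 mol/min

Conversion of B: B consumed = 2ξ₁ = 0.853 × 502 → ξ₁ = 214.1 mol/min.
Yield of C: 3ξ₂ / 502 = 1 → ξ₂ = 167.3 mol/min.
Outlet amounts (n = n₀ + Σ ν·ξ):
  B: 502 − 2(214.1) = 73.79
  D: 0 + 2(214.1) − 1(167.3) = 260.9
  C: 0 + 3(167.3) = 502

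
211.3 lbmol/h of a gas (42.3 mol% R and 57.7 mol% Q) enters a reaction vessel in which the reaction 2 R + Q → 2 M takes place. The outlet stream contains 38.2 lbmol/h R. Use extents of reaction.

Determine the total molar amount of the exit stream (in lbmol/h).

For R: n = n₀ − 2ξ → 38.2 = 89.38 − 2ξ, giving ξ = 25.59 lbmol/h.
Outlet amounts (n = n₀ + ν ξ):
  R: 89.38 − 2(25.59) = 38.2
  Q: 121.9 − 1(25.59) = 96.33
  M: 0 + 2(25.59) = 51.18
Total out = 38.2 + 96.33 + 51.18 = 185.7 lbmol/h.

186 lbmol/h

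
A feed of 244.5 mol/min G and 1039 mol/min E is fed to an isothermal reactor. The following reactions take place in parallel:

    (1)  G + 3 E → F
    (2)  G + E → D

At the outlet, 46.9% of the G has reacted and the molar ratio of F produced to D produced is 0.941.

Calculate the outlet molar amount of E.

Conversion of G: G consumed = 0.469 × 244.5 = 114.7 mol/min = 1ξ₁ + 1ξ₂.
Selectivity: 1ξ₁ / (1ξ₂) = 0.941 → ξ₁ = 0.941 ξ₂.
Substitute: (1·0.941 + 1) ξ₂ = 114.7 → ξ₂ = 59.08 mol/min, ξ₁ = 55.59 mol/min.
Outlet amounts (n = n₀ + Σ ν·ξ):
  G: 244.5 − 1(55.59) − 1(59.08) = 129.8
  E: 1039 − 3(55.59) − 1(59.08) = 813.1
  F: 0 + 1(55.59) = 55.59
  D: 0 + 1(59.08) = 59.08

813 mol/min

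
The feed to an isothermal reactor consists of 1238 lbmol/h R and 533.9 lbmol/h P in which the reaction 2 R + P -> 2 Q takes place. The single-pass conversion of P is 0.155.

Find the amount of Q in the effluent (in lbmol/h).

P reacted = 0.155 × 533.9 = 82.75 lbmol/h; ν_P = −1, so ξ = 82.75/1 = 82.75 lbmol/h.
Outlet amounts (n = n₀ + ν ξ):
  R: 1238 − 2(82.75) = 1072
  P: 533.9 − 1(82.75) = 451.1
  Q: 0 + 2(82.75) = 165.5

166 lbmol/h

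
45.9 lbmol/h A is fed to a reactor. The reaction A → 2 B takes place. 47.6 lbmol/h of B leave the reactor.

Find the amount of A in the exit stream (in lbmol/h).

For B: n = n₀ + 2ξ → 47.6 = 0 + 2ξ, giving ξ = 23.8 lbmol/h.
Outlet amounts (n = n₀ + ν ξ):
  A: 45.9 − 1(23.8) = 22.1
  B: 0 + 2(23.8) = 47.6

22.1 lbmol/h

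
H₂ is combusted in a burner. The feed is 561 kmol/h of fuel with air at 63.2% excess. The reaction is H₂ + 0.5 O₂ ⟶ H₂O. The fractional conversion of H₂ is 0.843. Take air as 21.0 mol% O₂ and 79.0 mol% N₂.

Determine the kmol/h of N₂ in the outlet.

Stoichiometric O₂ = 0.5 × 561 = 280.5 kmol/h; O₂ fed = 280.5 × 1.632 = 457.8 kmol/h.
N₂ fed = 457.8 × 79/21 = 1722 kmol/h.
Fuel reacted = 0.843 × 561 → ξ = 472.9 kmol/h.
Outlet (n = n₀ + ν ξ):
  H₂: 561 − 1(472.9) = 88.08
  O₂: 457.8 − 0.5(472.9) = 221.3
  N₂: 1722 (inert)
  H₂O: 0 + 1(472.9) = 472.9

1720 kmol/h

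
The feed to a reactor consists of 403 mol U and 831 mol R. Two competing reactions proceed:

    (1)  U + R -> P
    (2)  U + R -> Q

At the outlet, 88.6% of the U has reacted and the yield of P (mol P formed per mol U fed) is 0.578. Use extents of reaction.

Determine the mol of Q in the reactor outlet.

124 mol

Yield of P: 1ξ₁ / 403 = 0.578 → ξ₁ = 232.9 mol.
Conversion of U: 1ξ₁ + 1ξ₂ = 0.886 × 403 = 357.1 → ξ₂ = 124.1 mol.
Outlet amounts (n = n₀ + Σ ν·ξ):
  U: 403 − 1(232.9) − 1(124.1) = 45.94
  R: 831 − 1(232.9) − 1(124.1) = 473.9
  P: 0 + 1(232.9) = 232.9
  Q: 0 + 1(124.1) = 124.1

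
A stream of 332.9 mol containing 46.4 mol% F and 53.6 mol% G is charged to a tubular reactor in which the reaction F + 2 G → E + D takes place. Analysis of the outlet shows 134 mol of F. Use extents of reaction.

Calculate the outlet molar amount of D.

For F: n = n₀ − 1ξ → 134 = 154.5 − 1ξ, giving ξ = 20.47 mol.
Outlet amounts (n = n₀ + ν ξ):
  F: 154.5 − 1(20.47) = 134
  G: 178.4 − 2(20.47) = 137.5
  E: 0 + 1(20.47) = 20.47
  D: 0 + 1(20.47) = 20.47

20.5 mol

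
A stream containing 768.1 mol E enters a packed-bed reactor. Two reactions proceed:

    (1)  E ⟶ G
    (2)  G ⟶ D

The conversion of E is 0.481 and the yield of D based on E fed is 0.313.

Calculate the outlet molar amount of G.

129 mol

Conversion of E: E consumed = 1ξ₁ = 0.481 × 768.1 → ξ₁ = 369.5 mol.
Yield of D: 1ξ₂ / 768.1 = 0.313 → ξ₂ = 240.4 mol.
Outlet amounts (n = n₀ + Σ ν·ξ):
  E: 768.1 − 1(369.5) = 398.6
  G: 0 + 1(369.5) − 1(240.4) = 129
  D: 0 + 1(240.4) = 240.4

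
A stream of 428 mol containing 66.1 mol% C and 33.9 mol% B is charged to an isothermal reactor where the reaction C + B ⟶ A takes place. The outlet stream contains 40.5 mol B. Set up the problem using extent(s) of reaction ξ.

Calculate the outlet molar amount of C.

For B: n = n₀ − 1ξ → 40.5 = 145.1 − 1ξ, giving ξ = 104.6 mol.
Outlet amounts (n = n₀ + ν ξ):
  C: 282.9 − 1(104.6) = 178.3
  B: 145.1 − 1(104.6) = 40.5
  A: 0 + 1(104.6) = 104.6

178 mol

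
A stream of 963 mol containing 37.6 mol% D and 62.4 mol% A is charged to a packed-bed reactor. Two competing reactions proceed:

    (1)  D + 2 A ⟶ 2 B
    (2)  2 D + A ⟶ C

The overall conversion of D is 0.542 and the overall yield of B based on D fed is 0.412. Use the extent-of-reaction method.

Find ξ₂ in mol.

ξ₂ = 60.8 mol

Yield of B: 2ξ₁ / 362.1 = 0.412 → ξ₁ = 74.59 mol.
Conversion of D: 1ξ₁ + 2ξ₂ = 0.542 × 362.1 = 196.3 → ξ₂ = 60.83 mol.
Outlet amounts (n = n₀ + Σ ν·ξ):
  D: 362.1 − 1(74.59) − 2(60.83) = 165.8
  A: 600.9 − 2(74.59) − 1(60.83) = 390.9
  B: 0 + 2(74.59) = 149.2
  C: 0 + 1(60.83) = 60.83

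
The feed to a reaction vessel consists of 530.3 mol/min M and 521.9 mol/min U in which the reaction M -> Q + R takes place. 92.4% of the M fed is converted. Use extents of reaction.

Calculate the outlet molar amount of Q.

M reacted = 0.924 × 530.3 = 490 mol/min; ν_M = −1, so ξ = 490/1 = 490 mol/min.
Outlet amounts (n = n₀ + ν ξ):
  M: 530.3 − 1(490) = 40.3
  Q: 0 + 1(490) = 490
  R: 0 + 1(490) = 490
  U: 521.9 (inert)

490 mol/min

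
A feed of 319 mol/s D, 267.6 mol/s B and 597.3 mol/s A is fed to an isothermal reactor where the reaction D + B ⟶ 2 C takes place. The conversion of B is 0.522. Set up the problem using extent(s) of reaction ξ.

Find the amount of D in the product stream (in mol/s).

B reacted = 0.522 × 267.6 = 139.7 mol/s; ν_B = −1, so ξ = 139.7/1 = 139.7 mol/s.
Outlet amounts (n = n₀ + ν ξ):
  D: 319 − 1(139.7) = 179.3
  B: 267.6 − 1(139.7) = 127.9
  C: 0 + 2(139.7) = 279.4
  A: 597.3 (inert)

179 mol/s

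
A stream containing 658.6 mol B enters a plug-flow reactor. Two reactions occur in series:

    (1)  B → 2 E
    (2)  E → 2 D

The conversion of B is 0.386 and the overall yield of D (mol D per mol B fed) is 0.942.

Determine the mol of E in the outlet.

198 mol

Conversion of B: B consumed = 1ξ₁ = 0.386 × 658.6 → ξ₁ = 254.2 mol.
Yield of D: 2ξ₂ / 658.6 = 0.942 → ξ₂ = 310.2 mol.
Outlet amounts (n = n₀ + Σ ν·ξ):
  B: 658.6 − 1(254.2) = 404.4
  E: 0 + 2(254.2) − 1(310.2) = 198.2
  D: 0 + 2(310.2) = 620.4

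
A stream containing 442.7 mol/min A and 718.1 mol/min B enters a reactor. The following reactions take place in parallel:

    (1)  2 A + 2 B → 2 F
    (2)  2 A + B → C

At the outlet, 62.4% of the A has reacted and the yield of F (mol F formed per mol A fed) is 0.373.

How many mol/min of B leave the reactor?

497 mol/min

Yield of F: 2ξ₁ / 442.7 = 0.373 → ξ₁ = 82.56 mol/min.
Conversion of A: 2ξ₁ + 2ξ₂ = 0.624 × 442.7 = 276.2 → ξ₂ = 55.56 mol/min.
Outlet amounts (n = n₀ + Σ ν·ξ):
  A: 442.7 − 2(82.56) − 2(55.56) = 166.5
  B: 718.1 − 2(82.56) − 1(55.56) = 497.4
  F: 0 + 2(82.56) = 165.1
  C: 0 + 1(55.56) = 55.56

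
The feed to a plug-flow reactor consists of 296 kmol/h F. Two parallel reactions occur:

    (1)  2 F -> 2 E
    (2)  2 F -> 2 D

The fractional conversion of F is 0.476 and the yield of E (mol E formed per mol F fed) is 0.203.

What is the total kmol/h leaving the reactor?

296 kmol/h

Yield of E: 2ξ₁ / 296 = 0.203 → ξ₁ = 30.04 kmol/h.
Conversion of F: 2ξ₁ + 2ξ₂ = 0.476 × 296 = 140.9 → ξ₂ = 40.4 kmol/h.
Outlet amounts (n = n₀ + Σ ν·ξ):
  F: 296 − 2(30.04) − 2(40.4) = 155.1
  E: 0 + 2(30.04) = 60.09
  D: 0 + 2(40.4) = 80.81
Total out = 155.1 + 60.09 + 80.81 = 296 kmol/h.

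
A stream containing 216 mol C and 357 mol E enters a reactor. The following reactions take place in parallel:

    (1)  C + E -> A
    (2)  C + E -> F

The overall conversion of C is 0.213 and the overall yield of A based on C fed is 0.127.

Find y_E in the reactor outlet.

Yield of A: 1ξ₁ / 216 = 0.127 → ξ₁ = 27.43 mol.
Conversion of C: 1ξ₁ + 1ξ₂ = 0.213 × 216 = 46.01 → ξ₂ = 18.58 mol.
Outlet amounts (n = n₀ + Σ ν·ξ):
  C: 216 − 1(27.43) − 1(18.58) = 170
  E: 357 − 1(27.43) − 1(18.58) = 311
  A: 0 + 1(27.43) = 27.43
  F: 0 + 1(18.58) = 18.58
Total out = 527 mol; y_E = 311 / 527 = 0.5901.

0.59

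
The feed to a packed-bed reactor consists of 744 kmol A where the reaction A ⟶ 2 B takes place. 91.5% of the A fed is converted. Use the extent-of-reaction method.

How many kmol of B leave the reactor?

1360 kmol

A reacted = 0.915 × 744 = 680.8 kmol; ν_A = −1, so ξ = 680.8/1 = 680.8 kmol.
Outlet amounts (n = n₀ + ν ξ):
  A: 744 − 1(680.8) = 63.24
  B: 0 + 2(680.8) = 1362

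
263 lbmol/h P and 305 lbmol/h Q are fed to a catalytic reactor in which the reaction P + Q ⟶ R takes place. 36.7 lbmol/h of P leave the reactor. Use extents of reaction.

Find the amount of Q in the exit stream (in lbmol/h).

78.7 lbmol/h

For P: n = n₀ − 1ξ → 36.7 = 263 − 1ξ, giving ξ = 226.3 lbmol/h.
Outlet amounts (n = n₀ + ν ξ):
  P: 263 − 1(226.3) = 36.7
  Q: 305 − 1(226.3) = 78.7
  R: 0 + 1(226.3) = 226.3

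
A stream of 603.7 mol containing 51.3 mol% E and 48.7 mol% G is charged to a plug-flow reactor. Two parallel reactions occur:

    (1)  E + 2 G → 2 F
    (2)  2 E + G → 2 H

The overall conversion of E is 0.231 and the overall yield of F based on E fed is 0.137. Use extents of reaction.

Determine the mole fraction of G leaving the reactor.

0.406

Yield of F: 2ξ₁ / 309.7 = 0.137 → ξ₁ = 21.21 mol.
Conversion of E: 1ξ₁ + 2ξ₂ = 0.231 × 309.7 = 71.54 → ξ₂ = 25.16 mol.
Outlet amounts (n = n₀ + Σ ν·ξ):
  E: 309.7 − 1(21.21) − 2(25.16) = 238.2
  G: 294 − 2(21.21) − 1(25.16) = 226.4
  F: 0 + 2(21.21) = 42.43
  H: 0 + 2(25.16) = 50.33
Total out = 557.3 mol; y_G = 226.4 / 557.3 = 0.4062.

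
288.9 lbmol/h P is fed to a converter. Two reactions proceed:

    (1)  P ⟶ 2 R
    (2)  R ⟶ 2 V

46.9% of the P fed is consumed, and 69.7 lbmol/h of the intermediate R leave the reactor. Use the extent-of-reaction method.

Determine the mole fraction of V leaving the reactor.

0.643

Conversion of P: P consumed = 1ξ₁ = 0.469 × 288.9 → ξ₁ = 135.5 lbmol/h.
R balance: n_R = 0 + 2ξ₁ − 1ξ₂ = 69.7 → ξ₂ = (2·135.5 − 69.7)/1 = 201.3 lbmol/h.
Outlet amounts (n = n₀ + Σ ν·ξ):
  P: 288.9 − 1(135.5) = 153.4
  R: 0 + 2(135.5) − 1(201.3) = 69.7
  V: 0 + 2(201.3) = 402.6
Total out = 625.7 lbmol/h; y_V = 402.6 / 625.7 = 0.6434.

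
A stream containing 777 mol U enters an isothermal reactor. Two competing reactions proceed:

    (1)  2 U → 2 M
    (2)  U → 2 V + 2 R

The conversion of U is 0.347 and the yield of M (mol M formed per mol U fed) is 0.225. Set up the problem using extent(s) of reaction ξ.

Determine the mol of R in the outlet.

190 mol

Yield of M: 2ξ₁ / 777 = 0.225 → ξ₁ = 87.41 mol.
Conversion of U: 2ξ₁ + 1ξ₂ = 0.347 × 777 = 269.6 → ξ₂ = 94.79 mol.
Outlet amounts (n = n₀ + Σ ν·ξ):
  U: 777 − 2(87.41) − 1(94.79) = 507.4
  M: 0 + 2(87.41) = 174.8
  V: 0 + 2(94.79) = 189.6
  R: 0 + 2(94.79) = 189.6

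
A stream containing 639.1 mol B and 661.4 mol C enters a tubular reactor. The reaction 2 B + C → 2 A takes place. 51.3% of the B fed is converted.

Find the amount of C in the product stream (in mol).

497 mol

B reacted = 0.513 × 639.1 = 327.9 mol; ν_B = −2, so ξ = 327.9/2 = 163.9 mol.
Outlet amounts (n = n₀ + ν ξ):
  B: 639.1 − 2(163.9) = 311.2
  C: 661.4 − 1(163.9) = 497.5
  A: 0 + 2(163.9) = 327.9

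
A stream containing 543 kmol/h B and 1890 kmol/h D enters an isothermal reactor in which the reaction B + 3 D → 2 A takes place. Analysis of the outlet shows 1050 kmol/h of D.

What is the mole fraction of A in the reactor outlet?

0.299

For D: n = n₀ − 3ξ → 1050 = 1890 − 3ξ, giving ξ = 280 kmol/h.
Outlet amounts (n = n₀ + ν ξ):
  B: 543 − 1(280) = 263
  D: 1890 − 3(280) = 1050
  A: 0 + 2(280) = 560
Total out = 1873 kmol/h; y_A = 560 / 1873 = 0.299.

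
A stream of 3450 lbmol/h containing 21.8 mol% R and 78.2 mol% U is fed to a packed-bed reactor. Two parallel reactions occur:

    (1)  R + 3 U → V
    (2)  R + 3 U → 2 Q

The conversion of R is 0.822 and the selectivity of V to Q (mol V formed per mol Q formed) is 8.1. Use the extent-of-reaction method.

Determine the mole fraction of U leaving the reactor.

Conversion of R: R consumed = 0.822 × 752.1 = 618.2 lbmol/h = 1ξ₁ + 1ξ₂.
Selectivity: 1ξ₁ / (2ξ₂) = 8.1 → ξ₁ = 16.2 ξ₂.
Substitute: (1·16.2 + 1) ξ₂ = 618.2 → ξ₂ = 35.94 lbmol/h, ξ₁ = 582.3 lbmol/h.
Outlet amounts (n = n₀ + Σ ν·ξ):
  R: 752.1 − 1(582.3) − 1(35.94) = 133.9
  U: 2698 − 3(582.3) − 3(35.94) = 843.2
  V: 0 + 1(582.3) = 582.3
  Q: 0 + 2(35.94) = 71.89
Total out = 1631 lbmol/h; y_U = 843.2 / 1631 = 0.5169.

0.517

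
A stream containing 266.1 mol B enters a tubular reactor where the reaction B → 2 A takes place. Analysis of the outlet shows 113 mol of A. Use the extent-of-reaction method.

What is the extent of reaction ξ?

For A: n = n₀ + 2ξ → 113 = 0 + 2ξ, giving ξ = 56.5 mol.
Outlet amounts (n = n₀ + ν ξ):
  B: 266.1 − 1(56.5) = 209.6
  A: 0 + 2(56.5) = 113

ξ = 56.5 mol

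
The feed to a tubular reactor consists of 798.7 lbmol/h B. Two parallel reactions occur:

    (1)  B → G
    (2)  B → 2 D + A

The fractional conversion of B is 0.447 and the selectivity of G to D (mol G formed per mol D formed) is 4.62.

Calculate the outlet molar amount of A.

Conversion of B: B consumed = 0.447 × 798.7 = 357 lbmol/h = 1ξ₁ + 1ξ₂.
Selectivity: 1ξ₁ / (2ξ₂) = 4.62 → ξ₁ = 9.24 ξ₂.
Substitute: (1·9.24 + 1) ξ₂ = 357 → ξ₂ = 34.87 lbmol/h, ξ₁ = 322.2 lbmol/h.
Outlet amounts (n = n₀ + Σ ν·ξ):
  B: 798.7 − 1(322.2) − 1(34.87) = 441.7
  G: 0 + 1(322.2) = 322.2
  D: 0 + 2(34.87) = 69.73
  A: 0 + 1(34.87) = 34.87

34.9 lbmol/h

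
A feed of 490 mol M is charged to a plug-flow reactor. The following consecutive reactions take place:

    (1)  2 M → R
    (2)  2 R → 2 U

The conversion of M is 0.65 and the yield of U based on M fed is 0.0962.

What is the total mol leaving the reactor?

Conversion of M: M consumed = 2ξ₁ = 0.65 × 490 → ξ₁ = 159.2 mol.
Yield of U: 2ξ₂ / 490 = 0.0962 → ξ₂ = 23.57 mol.
Outlet amounts (n = n₀ + Σ ν·ξ):
  M: 490 − 2(159.2) = 171.5
  R: 0 + 1(159.2) − 2(23.57) = 112.1
  U: 0 + 2(23.57) = 47.14
Total out = 171.5 + 112.1 + 47.14 = 330.8 mol.

331 mol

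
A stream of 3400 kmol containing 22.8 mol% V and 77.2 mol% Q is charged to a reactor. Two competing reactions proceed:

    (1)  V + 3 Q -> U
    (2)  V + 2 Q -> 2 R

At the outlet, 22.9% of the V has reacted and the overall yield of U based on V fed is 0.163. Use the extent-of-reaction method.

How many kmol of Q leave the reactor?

Yield of U: 1ξ₁ / 775.2 = 0.163 → ξ₁ = 126.4 kmol.
Conversion of V: 1ξ₁ + 1ξ₂ = 0.229 × 775.2 = 177.5 → ξ₂ = 51.16 kmol.
Outlet amounts (n = n₀ + Σ ν·ξ):
  V: 775.2 − 1(126.4) − 1(51.16) = 597.7
  Q: 2625 − 3(126.4) − 2(51.16) = 2143
  U: 0 + 1(126.4) = 126.4
  R: 0 + 2(51.16) = 102.3

2140 kmol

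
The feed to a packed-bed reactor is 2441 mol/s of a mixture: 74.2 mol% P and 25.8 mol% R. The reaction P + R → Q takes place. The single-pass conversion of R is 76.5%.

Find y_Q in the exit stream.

R reacted = 0.765 × 629.8 = 481.8 mol/s; ν_R = −1, so ξ = 481.8/1 = 481.8 mol/s.
Outlet amounts (n = n₀ + ν ξ):
  P: 1811 − 1(481.8) = 1329
  R: 629.8 − 1(481.8) = 148
  Q: 0 + 1(481.8) = 481.8
Total out = 1959 mol/s; y_Q = 481.8 / 1959 = 0.2459.

0.246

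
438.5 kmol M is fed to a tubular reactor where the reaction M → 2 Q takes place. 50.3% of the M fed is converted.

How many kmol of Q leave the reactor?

M reacted = 0.503 × 438.5 = 220.6 kmol; ν_M = −1, so ξ = 220.6/1 = 220.6 kmol.
Outlet amounts (n = n₀ + ν ξ):
  M: 438.5 − 1(220.6) = 217.9
  Q: 0 + 2(220.6) = 441.1

441 kmol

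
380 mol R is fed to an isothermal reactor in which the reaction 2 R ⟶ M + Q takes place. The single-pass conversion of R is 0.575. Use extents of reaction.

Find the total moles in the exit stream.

R reacted = 0.575 × 380 = 218.5 mol; ν_R = −2, so ξ = 218.5/2 = 109.2 mol.
Outlet amounts (n = n₀ + ν ξ):
  R: 380 − 2(109.2) = 161.5
  M: 0 + 1(109.2) = 109.2
  Q: 0 + 1(109.2) = 109.2
Total out = 161.5 + 109.2 + 109.2 = 380 mol.

380 mol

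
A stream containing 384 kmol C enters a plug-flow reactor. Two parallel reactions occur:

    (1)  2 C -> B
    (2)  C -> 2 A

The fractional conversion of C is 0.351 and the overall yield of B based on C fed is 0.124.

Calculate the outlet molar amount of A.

Yield of B: 1ξ₁ / 384 = 0.124 → ξ₁ = 47.62 kmol.
Conversion of C: 2ξ₁ + 1ξ₂ = 0.351 × 384 = 134.8 → ξ₂ = 39.55 kmol.
Outlet amounts (n = n₀ + Σ ν·ξ):
  C: 384 − 2(47.62) − 1(39.55) = 249.2
  B: 0 + 1(47.62) = 47.62
  A: 0 + 2(39.55) = 79.1

79.1 kmol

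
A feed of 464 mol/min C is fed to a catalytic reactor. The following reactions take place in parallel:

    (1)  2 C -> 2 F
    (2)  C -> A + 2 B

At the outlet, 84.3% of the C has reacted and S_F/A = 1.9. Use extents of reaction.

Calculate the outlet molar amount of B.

270 mol/min

Conversion of C: C consumed = 0.843 × 464 = 391.2 mol/min = 2ξ₁ + 1ξ₂.
Selectivity: 2ξ₁ / (1ξ₂) = 1.9 → ξ₁ = 0.95 ξ₂.
Substitute: (2·0.95 + 1) ξ₂ = 391.2 → ξ₂ = 134.9 mol/min, ξ₁ = 128.1 mol/min.
Outlet amounts (n = n₀ + Σ ν·ξ):
  C: 464 − 2(128.1) − 1(134.9) = 72.85
  F: 0 + 2(128.1) = 256.3
  A: 0 + 1(134.9) = 134.9
  B: 0 + 2(134.9) = 269.8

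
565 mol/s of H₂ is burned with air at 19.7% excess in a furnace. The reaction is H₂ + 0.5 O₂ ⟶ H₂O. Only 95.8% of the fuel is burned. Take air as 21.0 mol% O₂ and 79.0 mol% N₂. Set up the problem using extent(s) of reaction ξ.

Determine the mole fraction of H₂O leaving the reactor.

Stoichiometric O₂ = 0.5 × 565 = 282.5 mol/s; O₂ fed = 282.5 × 1.197 = 338.2 mol/s.
N₂ fed = 338.2 × 79/21 = 1272 mol/s.
Fuel reacted = 0.958 × 565 → ξ = 541.3 mol/s.
Outlet (n = n₀ + ν ξ):
  H₂: 565 − 1(541.3) = 23.73
  O₂: 338.2 − 0.5(541.3) = 67.52
  N₂: 1272 (inert)
  H₂O: 0 + 1(541.3) = 541.3
Total out = 1905 mol/s; y_H₂O = 541.3 / 1905 = 0.2842.

0.284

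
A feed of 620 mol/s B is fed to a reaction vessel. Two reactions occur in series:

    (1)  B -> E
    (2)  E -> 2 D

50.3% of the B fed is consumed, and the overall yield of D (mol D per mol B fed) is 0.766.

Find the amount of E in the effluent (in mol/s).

Conversion of B: B consumed = 1ξ₁ = 0.503 × 620 → ξ₁ = 311.9 mol/s.
Yield of D: 2ξ₂ / 620 = 0.766 → ξ₂ = 237.5 mol/s.
Outlet amounts (n = n₀ + Σ ν·ξ):
  B: 620 − 1(311.9) = 308.1
  E: 0 + 1(311.9) − 1(237.5) = 74.4
  D: 0 + 2(237.5) = 474.9

74.4 mol/s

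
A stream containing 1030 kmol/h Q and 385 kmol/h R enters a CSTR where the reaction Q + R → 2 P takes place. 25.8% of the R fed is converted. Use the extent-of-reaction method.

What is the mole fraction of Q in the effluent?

R reacted = 0.258 × 385 = 99.33 kmol/h; ν_R = −1, so ξ = 99.33/1 = 99.33 kmol/h.
Outlet amounts (n = n₀ + ν ξ):
  Q: 1030 − 1(99.33) = 930.7
  R: 385 − 1(99.33) = 285.7
  P: 0 + 2(99.33) = 198.7
Total out = 1415 kmol/h; y_Q = 930.7 / 1415 = 0.6577.

0.658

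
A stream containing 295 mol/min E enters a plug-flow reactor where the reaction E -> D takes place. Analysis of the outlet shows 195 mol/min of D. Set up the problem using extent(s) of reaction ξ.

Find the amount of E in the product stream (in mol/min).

For D: n = n₀ + 1ξ → 195 = 0 + 1ξ, giving ξ = 195 mol/min.
Outlet amounts (n = n₀ + ν ξ):
  E: 295 − 1(195) = 100
  D: 0 + 1(195) = 195

100 mol/min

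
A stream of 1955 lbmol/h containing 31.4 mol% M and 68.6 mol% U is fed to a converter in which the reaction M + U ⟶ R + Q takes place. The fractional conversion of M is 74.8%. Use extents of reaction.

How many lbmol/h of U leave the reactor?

882 lbmol/h

M reacted = 0.748 × 613.9 = 459.2 lbmol/h; ν_M = −1, so ξ = 459.2/1 = 459.2 lbmol/h.
Outlet amounts (n = n₀ + ν ξ):
  M: 613.9 − 1(459.2) = 154.7
  U: 1341 − 1(459.2) = 882
  R: 0 + 1(459.2) = 459.2
  Q: 0 + 1(459.2) = 459.2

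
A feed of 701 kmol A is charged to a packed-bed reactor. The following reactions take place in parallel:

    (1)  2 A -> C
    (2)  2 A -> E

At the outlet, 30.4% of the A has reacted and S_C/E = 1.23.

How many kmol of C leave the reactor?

Conversion of A: A consumed = 0.304 × 701 = 213.1 kmol = 2ξ₁ + 2ξ₂.
Selectivity: 1ξ₁ / (1ξ₂) = 1.23 → ξ₁ = 1.23 ξ₂.
Substitute: (2·1.23 + 2) ξ₂ = 213.1 → ξ₂ = 47.78 kmol, ξ₁ = 58.77 kmol.
Outlet amounts (n = n₀ + Σ ν·ξ):
  A: 701 − 2(58.77) − 2(47.78) = 487.9
  C: 0 + 1(58.77) = 58.77
  E: 0 + 1(47.78) = 47.78

58.8 kmol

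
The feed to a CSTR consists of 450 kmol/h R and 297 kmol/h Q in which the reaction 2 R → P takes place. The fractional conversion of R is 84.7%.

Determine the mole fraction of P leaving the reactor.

0.342

R reacted = 0.847 × 450 = 381.1 kmol/h; ν_R = −2, so ξ = 381.1/2 = 190.6 kmol/h.
Outlet amounts (n = n₀ + ν ξ):
  R: 450 − 2(190.6) = 68.85
  P: 0 + 1(190.6) = 190.6
  Q: 297 (inert)
Total out = 556.4 kmol/h; y_P = 190.6 / 556.4 = 0.3425.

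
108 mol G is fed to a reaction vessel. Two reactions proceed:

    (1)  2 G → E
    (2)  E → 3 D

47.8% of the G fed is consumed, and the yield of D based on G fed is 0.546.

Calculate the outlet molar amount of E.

6.16 mol

Conversion of G: G consumed = 2ξ₁ = 0.478 × 108 → ξ₁ = 25.81 mol.
Yield of D: 3ξ₂ / 108 = 0.546 → ξ₂ = 19.66 mol.
Outlet amounts (n = n₀ + Σ ν·ξ):
  G: 108 − 2(25.81) = 56.38
  E: 0 + 1(25.81) − 1(19.66) = 6.156
  D: 0 + 3(19.66) = 58.97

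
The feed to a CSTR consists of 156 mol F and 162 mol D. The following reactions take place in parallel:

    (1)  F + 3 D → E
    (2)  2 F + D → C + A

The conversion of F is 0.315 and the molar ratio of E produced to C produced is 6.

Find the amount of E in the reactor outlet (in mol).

Conversion of F: F consumed = 0.315 × 156 = 49.14 mol = 1ξ₁ + 2ξ₂.
Selectivity: 1ξ₁ / (1ξ₂) = 6 → ξ₁ = 6 ξ₂.
Substitute: (1·6 + 2) ξ₂ = 49.14 → ξ₂ = 6.143 mol, ξ₁ = 36.86 mol.
Outlet amounts (n = n₀ + Σ ν·ξ):
  F: 156 − 1(36.86) − 2(6.143) = 106.9
  D: 162 − 3(36.86) − 1(6.143) = 45.29
  E: 0 + 1(36.86) = 36.86
  C: 0 + 1(6.143) = 6.143
  A: 0 + 1(6.143) = 6.143

36.9 mol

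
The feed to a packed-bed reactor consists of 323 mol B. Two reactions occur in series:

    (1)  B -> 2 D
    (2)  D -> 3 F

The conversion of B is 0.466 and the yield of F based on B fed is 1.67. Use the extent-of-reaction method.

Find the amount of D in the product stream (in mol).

121 mol

Conversion of B: B consumed = 1ξ₁ = 0.466 × 323 → ξ₁ = 150.5 mol.
Yield of F: 3ξ₂ / 323 = 1.67 → ξ₂ = 179.8 mol.
Outlet amounts (n = n₀ + Σ ν·ξ):
  B: 323 − 1(150.5) = 172.5
  D: 0 + 2(150.5) − 1(179.8) = 121.2
  F: 0 + 3(179.8) = 539.4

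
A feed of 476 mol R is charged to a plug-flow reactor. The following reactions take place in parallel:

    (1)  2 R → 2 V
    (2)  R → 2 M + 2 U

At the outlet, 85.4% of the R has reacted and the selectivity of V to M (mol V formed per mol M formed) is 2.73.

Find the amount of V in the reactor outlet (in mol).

Conversion of R: R consumed = 0.854 × 476 = 406.5 mol = 2ξ₁ + 1ξ₂.
Selectivity: 2ξ₁ / (2ξ₂) = 2.73 → ξ₁ = 2.73 ξ₂.
Substitute: (2·2.73 + 1) ξ₂ = 406.5 → ξ₂ = 62.93 mol, ξ₁ = 171.8 mol.
Outlet amounts (n = n₀ + Σ ν·ξ):
  R: 476 − 2(171.8) − 1(62.93) = 69.5
  V: 0 + 2(171.8) = 343.6
  M: 0 + 2(62.93) = 125.9
  U: 0 + 2(62.93) = 125.9

344 mol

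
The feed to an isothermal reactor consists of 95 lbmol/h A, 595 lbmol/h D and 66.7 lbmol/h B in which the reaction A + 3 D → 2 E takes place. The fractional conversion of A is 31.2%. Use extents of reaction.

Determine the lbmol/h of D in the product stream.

506 lbmol/h

A reacted = 0.312 × 95 = 29.64 lbmol/h; ν_A = −1, so ξ = 29.64/1 = 29.64 lbmol/h.
Outlet amounts (n = n₀ + ν ξ):
  A: 95 − 1(29.64) = 65.36
  D: 595 − 3(29.64) = 506.1
  E: 0 + 2(29.64) = 59.28
  B: 66.7 (inert)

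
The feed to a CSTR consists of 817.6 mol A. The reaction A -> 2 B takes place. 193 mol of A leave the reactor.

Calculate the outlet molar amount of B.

For A: n = n₀ − 1ξ → 193 = 817.6 − 1ξ, giving ξ = 624.6 mol.
Outlet amounts (n = n₀ + ν ξ):
  A: 817.6 − 1(624.6) = 193
  B: 0 + 2(624.6) = 1249

1250 mol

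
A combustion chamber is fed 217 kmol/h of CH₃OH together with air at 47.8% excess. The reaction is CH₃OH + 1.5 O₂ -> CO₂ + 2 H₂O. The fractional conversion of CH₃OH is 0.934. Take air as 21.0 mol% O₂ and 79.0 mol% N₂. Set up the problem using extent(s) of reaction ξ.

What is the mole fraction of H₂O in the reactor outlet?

Stoichiometric O₂ = 1.5 × 217 = 325.5 kmol/h; O₂ fed = 325.5 × 1.478 = 481.1 kmol/h.
N₂ fed = 481.1 × 79/21 = 1810 kmol/h.
Fuel reacted = 0.934 × 217 → ξ = 202.7 kmol/h.
Outlet (n = n₀ + ν ξ):
  CH₃OH: 217 − 1(202.7) = 14.32
  O₂: 481.1 − 1.5(202.7) = 177.1
  N₂: 1810 (inert)
  CO₂: 0 + 1(202.7) = 202.7
  H₂O: 0 + 2(202.7) = 405.4
Total out = 2609 kmol/h; y_H₂O = 405.4 / 2609 = 0.1554.

0.155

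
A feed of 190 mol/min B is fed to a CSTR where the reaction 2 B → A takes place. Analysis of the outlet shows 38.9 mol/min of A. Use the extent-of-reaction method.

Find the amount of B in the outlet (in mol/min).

For A: n = n₀ + 1ξ → 38.9 = 0 + 1ξ, giving ξ = 38.9 mol/min.
Outlet amounts (n = n₀ + ν ξ):
  B: 190 − 2(38.9) = 112.2
  A: 0 + 1(38.9) = 38.9

112 mol/min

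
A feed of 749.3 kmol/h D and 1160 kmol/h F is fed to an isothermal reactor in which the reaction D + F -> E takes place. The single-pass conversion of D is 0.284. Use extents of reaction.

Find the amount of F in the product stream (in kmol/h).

D reacted = 0.284 × 749.3 = 212.8 kmol/h; ν_D = −1, so ξ = 212.8/1 = 212.8 kmol/h.
Outlet amounts (n = n₀ + ν ξ):
  D: 749.3 − 1(212.8) = 536.5
  F: 1160 − 1(212.8) = 947.2
  E: 0 + 1(212.8) = 212.8

947 kmol/h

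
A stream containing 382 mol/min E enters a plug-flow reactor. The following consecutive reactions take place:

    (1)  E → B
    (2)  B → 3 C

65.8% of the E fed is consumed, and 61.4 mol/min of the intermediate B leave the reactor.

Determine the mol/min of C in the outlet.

570 mol/min

Conversion of E: E consumed = 1ξ₁ = 0.658 × 382 → ξ₁ = 251.4 mol/min.
B balance: n_B = 0 + 1ξ₁ − 1ξ₂ = 61.4 → ξ₂ = (1·251.4 − 61.4)/1 = 190 mol/min.
Outlet amounts (n = n₀ + Σ ν·ξ):
  E: 382 − 1(251.4) = 130.6
  B: 0 + 1(251.4) − 1(190) = 61.4
  C: 0 + 3(190) = 569.9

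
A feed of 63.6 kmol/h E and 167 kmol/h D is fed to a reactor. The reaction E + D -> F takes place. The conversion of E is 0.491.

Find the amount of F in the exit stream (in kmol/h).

E reacted = 0.491 × 63.6 = 31.23 kmol/h; ν_E = −1, so ξ = 31.23/1 = 31.23 kmol/h.
Outlet amounts (n = n₀ + ν ξ):
  E: 63.6 − 1(31.23) = 32.37
  D: 167 − 1(31.23) = 135.8
  F: 0 + 1(31.23) = 31.23

31.2 kmol/h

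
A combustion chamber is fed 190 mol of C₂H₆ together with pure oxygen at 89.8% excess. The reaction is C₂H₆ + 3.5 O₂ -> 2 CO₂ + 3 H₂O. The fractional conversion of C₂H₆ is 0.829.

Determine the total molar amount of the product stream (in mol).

1530 mol

Stoichiometric O₂ = 3.5 × 190 = 665 mol; O₂ fed = 665 × 1.898 = 1262 mol.
Fuel reacted = 0.829 × 190 → ξ = 157.5 mol.
Outlet (n = n₀ + ν ξ):
  C₂H₆: 190 − 1(157.5) = 32.49
  O₂: 1262 − 3.5(157.5) = 710.9
  CO₂: 0 + 2(157.5) = 315
  H₂O: 0 + 3(157.5) = 472.5
Total out = 32.49 + 710.9 + 315 + 472.5 = 1531 mol.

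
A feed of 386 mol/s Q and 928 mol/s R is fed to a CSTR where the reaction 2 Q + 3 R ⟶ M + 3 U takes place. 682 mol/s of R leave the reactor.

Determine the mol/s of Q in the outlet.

222 mol/s

For R: n = n₀ − 3ξ → 682 = 928 − 3ξ, giving ξ = 82 mol/s.
Outlet amounts (n = n₀ + ν ξ):
  Q: 386 − 2(82) = 222
  R: 928 − 3(82) = 682
  M: 0 + 1(82) = 82
  U: 0 + 3(82) = 246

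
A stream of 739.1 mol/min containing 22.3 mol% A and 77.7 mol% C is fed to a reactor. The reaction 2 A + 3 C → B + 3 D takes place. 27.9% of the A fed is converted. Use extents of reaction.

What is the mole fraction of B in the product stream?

A reacted = 0.279 × 164.8 = 45.98 mol/min; ν_A = −2, so ξ = 45.98/2 = 22.99 mol/min.
Outlet amounts (n = n₀ + ν ξ):
  A: 164.8 − 2(22.99) = 118.8
  C: 574.3 − 3(22.99) = 505.3
  B: 0 + 1(22.99) = 22.99
  D: 0 + 3(22.99) = 68.98
Total out = 716.1 mol/min; y_B = 22.99 / 716.1 = 0.03211.

0.0321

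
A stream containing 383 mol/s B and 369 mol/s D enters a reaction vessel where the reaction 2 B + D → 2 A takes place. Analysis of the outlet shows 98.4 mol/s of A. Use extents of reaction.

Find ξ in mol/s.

For A: n = n₀ + 2ξ → 98.4 = 0 + 2ξ, giving ξ = 49.2 mol/s.
Outlet amounts (n = n₀ + ν ξ):
  B: 383 − 2(49.2) = 284.6
  D: 369 − 1(49.2) = 319.8
  A: 0 + 2(49.2) = 98.4

ξ = 49.2 mol/s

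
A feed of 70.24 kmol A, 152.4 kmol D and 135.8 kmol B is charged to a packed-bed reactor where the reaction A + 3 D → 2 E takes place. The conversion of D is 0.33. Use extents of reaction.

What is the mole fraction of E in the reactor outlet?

0.103

D reacted = 0.33 × 152.4 = 50.29 kmol; ν_D = −3, so ξ = 50.29/3 = 16.76 kmol.
Outlet amounts (n = n₀ + ν ξ):
  A: 70.24 − 1(16.76) = 53.48
  D: 152.4 − 3(16.76) = 102.1
  E: 0 + 2(16.76) = 33.53
  B: 135.8 (inert)
Total out = 324.9 kmol; y_E = 33.53 / 324.9 = 0.1032.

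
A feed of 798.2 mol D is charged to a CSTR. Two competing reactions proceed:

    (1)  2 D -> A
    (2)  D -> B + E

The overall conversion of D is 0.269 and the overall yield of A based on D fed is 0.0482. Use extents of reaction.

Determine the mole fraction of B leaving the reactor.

0.154

Yield of A: 1ξ₁ / 798.2 = 0.0482 → ξ₁ = 38.47 mol.
Conversion of D: 2ξ₁ + 1ξ₂ = 0.269 × 798.2 = 214.7 → ξ₂ = 137.8 mol.
Outlet amounts (n = n₀ + Σ ν·ξ):
  D: 798.2 − 2(38.47) − 1(137.8) = 583.5
  A: 0 + 1(38.47) = 38.47
  B: 0 + 1(137.8) = 137.8
  E: 0 + 1(137.8) = 137.8
Total out = 897.5 mol; y_B = 137.8 / 897.5 = 0.1535.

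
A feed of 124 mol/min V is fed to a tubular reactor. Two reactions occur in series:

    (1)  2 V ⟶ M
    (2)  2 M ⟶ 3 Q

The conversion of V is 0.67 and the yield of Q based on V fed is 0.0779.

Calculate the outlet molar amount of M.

35.1 mol/min

Conversion of V: V consumed = 2ξ₁ = 0.67 × 124 → ξ₁ = 41.54 mol/min.
Yield of Q: 3ξ₂ / 124 = 0.0779 → ξ₂ = 3.22 mol/min.
Outlet amounts (n = n₀ + Σ ν·ξ):
  V: 124 − 2(41.54) = 40.92
  M: 0 + 1(41.54) − 2(3.22) = 35.1
  Q: 0 + 3(3.22) = 9.66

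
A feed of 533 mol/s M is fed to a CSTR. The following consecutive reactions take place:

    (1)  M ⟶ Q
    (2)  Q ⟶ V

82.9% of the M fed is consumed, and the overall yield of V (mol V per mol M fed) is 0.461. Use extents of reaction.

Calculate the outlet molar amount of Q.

Conversion of M: M consumed = 1ξ₁ = 0.829 × 533 → ξ₁ = 441.9 mol/s.
Yield of V: 1ξ₂ / 533 = 0.461 → ξ₂ = 245.7 mol/s.
Outlet amounts (n = n₀ + Σ ν·ξ):
  M: 533 − 1(441.9) = 91.14
  Q: 0 + 1(441.9) − 1(245.7) = 196.1
  V: 0 + 1(245.7) = 245.7

196 mol/s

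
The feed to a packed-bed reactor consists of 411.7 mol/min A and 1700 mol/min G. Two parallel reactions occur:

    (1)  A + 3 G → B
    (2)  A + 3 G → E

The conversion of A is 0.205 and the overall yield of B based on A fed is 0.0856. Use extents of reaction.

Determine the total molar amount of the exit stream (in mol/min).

Yield of B: 1ξ₁ / 411.7 = 0.0856 → ξ₁ = 35.24 mol/min.
Conversion of A: 1ξ₁ + 1ξ₂ = 0.205 × 411.7 = 84.4 → ξ₂ = 49.16 mol/min.
Outlet amounts (n = n₀ + Σ ν·ξ):
  A: 411.7 − 1(35.24) − 1(49.16) = 327.3
  G: 1700 − 3(35.24) − 3(49.16) = 1447
  B: 0 + 1(35.24) = 35.24
  E: 0 + 1(49.16) = 49.16
Total out = 327.3 + 1447 + 35.24 + 49.16 = 1859 mol/min.

1860 mol/min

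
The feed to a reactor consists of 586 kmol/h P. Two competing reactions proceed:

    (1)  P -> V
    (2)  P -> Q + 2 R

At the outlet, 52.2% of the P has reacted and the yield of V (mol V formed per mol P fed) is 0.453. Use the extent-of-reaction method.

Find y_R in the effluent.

0.121

Yield of V: 1ξ₁ / 586 = 0.453 → ξ₁ = 265.5 kmol/h.
Conversion of P: 1ξ₁ + 1ξ₂ = 0.522 × 586 = 305.9 → ξ₂ = 40.43 kmol/h.
Outlet amounts (n = n₀ + Σ ν·ξ):
  P: 586 − 1(265.5) − 1(40.43) = 280.1
  V: 0 + 1(265.5) = 265.5
  Q: 0 + 1(40.43) = 40.43
  R: 0 + 2(40.43) = 80.87
Total out = 666.9 kmol/h; y_R = 80.87 / 666.9 = 0.1213.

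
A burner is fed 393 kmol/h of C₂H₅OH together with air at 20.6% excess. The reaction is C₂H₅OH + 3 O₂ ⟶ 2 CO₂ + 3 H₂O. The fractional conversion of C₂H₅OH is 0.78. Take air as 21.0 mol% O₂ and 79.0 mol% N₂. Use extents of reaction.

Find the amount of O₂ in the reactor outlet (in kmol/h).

Stoichiometric O₂ = 3 × 393 = 1179 kmol/h; O₂ fed = 1179 × 1.206 = 1422 kmol/h.
N₂ fed = 1422 × 79/21 = 5349 kmol/h.
Fuel reacted = 0.78 × 393 → ξ = 306.5 kmol/h.
Outlet (n = n₀ + ν ξ):
  C₂H₅OH: 393 − 1(306.5) = 86.46
  O₂: 1422 − 3(306.5) = 502.3
  N₂: 5349 (inert)
  CO₂: 0 + 2(306.5) = 613.1
  H₂O: 0 + 3(306.5) = 919.6

502 kmol/h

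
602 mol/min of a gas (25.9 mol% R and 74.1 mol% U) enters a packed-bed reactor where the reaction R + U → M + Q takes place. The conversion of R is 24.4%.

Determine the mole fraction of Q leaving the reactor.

R reacted = 0.244 × 155.9 = 38.04 mol/min; ν_R = −1, so ξ = 38.04/1 = 38.04 mol/min.
Outlet amounts (n = n₀ + ν ξ):
  R: 155.9 − 1(38.04) = 117.9
  U: 446.1 − 1(38.04) = 408
  M: 0 + 1(38.04) = 38.04
  Q: 0 + 1(38.04) = 38.04
Total out = 602 mol/min; y_Q = 38.04 / 602 = 0.0632.

0.0632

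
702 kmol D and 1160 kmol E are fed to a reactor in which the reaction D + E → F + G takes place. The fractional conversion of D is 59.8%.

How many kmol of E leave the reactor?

740 kmol

D reacted = 0.598 × 702 = 419.8 kmol; ν_D = −1, so ξ = 419.8/1 = 419.8 kmol.
Outlet amounts (n = n₀ + ν ξ):
  D: 702 − 1(419.8) = 282.2
  E: 1160 − 1(419.8) = 740.2
  F: 0 + 1(419.8) = 419.8
  G: 0 + 1(419.8) = 419.8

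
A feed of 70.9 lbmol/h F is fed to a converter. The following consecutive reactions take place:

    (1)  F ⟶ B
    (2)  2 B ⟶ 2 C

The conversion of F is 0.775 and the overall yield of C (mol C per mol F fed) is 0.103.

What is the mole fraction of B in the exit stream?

Conversion of F: F consumed = 1ξ₁ = 0.775 × 70.9 → ξ₁ = 54.95 lbmol/h.
Yield of C: 2ξ₂ / 70.9 = 0.103 → ξ₂ = 3.651 lbmol/h.
Outlet amounts (n = n₀ + Σ ν·ξ):
  F: 70.9 − 1(54.95) = 15.95
  B: 0 + 1(54.95) − 2(3.651) = 47.64
  C: 0 + 2(3.651) = 7.303
Total out = 70.9 lbmol/h; y_B = 47.64 / 70.9 = 0.672.

0.672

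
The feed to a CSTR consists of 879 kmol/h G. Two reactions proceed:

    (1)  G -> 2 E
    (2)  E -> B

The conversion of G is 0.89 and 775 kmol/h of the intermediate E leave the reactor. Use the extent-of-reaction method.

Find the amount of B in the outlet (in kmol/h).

Conversion of G: G consumed = 1ξ₁ = 0.89 × 879 → ξ₁ = 782.3 kmol/h.
E balance: n_E = 0 + 2ξ₁ − 1ξ₂ = 775 → ξ₂ = (2·782.3 − 775)/1 = 789.6 kmol/h.
Outlet amounts (n = n₀ + Σ ν·ξ):
  G: 879 − 1(782.3) = 96.69
  E: 0 + 2(782.3) − 1(789.6) = 775
  B: 0 + 1(789.6) = 789.6

790 kmol/h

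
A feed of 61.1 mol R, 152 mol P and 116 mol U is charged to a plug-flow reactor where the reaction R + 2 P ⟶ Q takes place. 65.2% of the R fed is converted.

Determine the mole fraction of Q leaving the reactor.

0.16

R reacted = 0.652 × 61.1 = 39.84 mol; ν_R = −1, so ξ = 39.84/1 = 39.84 mol.
Outlet amounts (n = n₀ + ν ξ):
  R: 61.1 − 1(39.84) = 21.26
  P: 152 − 2(39.84) = 72.33
  Q: 0 + 1(39.84) = 39.84
  U: 116 (inert)
Total out = 249.4 mol; y_Q = 39.84 / 249.4 = 0.1597.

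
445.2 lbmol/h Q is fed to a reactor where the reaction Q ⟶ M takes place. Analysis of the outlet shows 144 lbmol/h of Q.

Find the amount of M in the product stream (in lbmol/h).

For Q: n = n₀ − 1ξ → 144 = 445.2 − 1ξ, giving ξ = 301.2 lbmol/h.
Outlet amounts (n = n₀ + ν ξ):
  Q: 445.2 − 1(301.2) = 144
  M: 0 + 1(301.2) = 301.2

301 lbmol/h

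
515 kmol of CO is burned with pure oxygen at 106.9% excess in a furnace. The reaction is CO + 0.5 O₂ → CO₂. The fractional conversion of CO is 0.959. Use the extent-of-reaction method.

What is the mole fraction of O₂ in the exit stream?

Stoichiometric O₂ = 0.5 × 515 = 257.5 kmol; O₂ fed = 257.5 × 2.069 = 532.8 kmol.
Fuel reacted = 0.959 × 515 → ξ = 493.9 kmol.
Outlet (n = n₀ + ν ξ):
  CO: 515 − 1(493.9) = 21.12
  O₂: 532.8 − 0.5(493.9) = 285.8
  CO₂: 0 + 1(493.9) = 493.9
Total out = 800.8 kmol; y_O₂ = 285.8 / 800.8 = 0.3569.

0.357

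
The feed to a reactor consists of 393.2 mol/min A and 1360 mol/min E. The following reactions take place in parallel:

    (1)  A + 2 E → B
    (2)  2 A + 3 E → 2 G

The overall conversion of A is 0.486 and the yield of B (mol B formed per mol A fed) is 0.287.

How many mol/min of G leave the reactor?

Yield of B: 1ξ₁ / 393.2 = 0.287 → ξ₁ = 112.8 mol/min.
Conversion of A: 1ξ₁ + 2ξ₂ = 0.486 × 393.2 = 191.1 → ξ₂ = 39.12 mol/min.
Outlet amounts (n = n₀ + Σ ν·ξ):
  A: 393.2 − 1(112.8) − 2(39.12) = 202.1
  E: 1360 − 2(112.8) − 3(39.12) = 1017
  B: 0 + 1(112.8) = 112.8
  G: 0 + 2(39.12) = 78.25

78.2 mol/min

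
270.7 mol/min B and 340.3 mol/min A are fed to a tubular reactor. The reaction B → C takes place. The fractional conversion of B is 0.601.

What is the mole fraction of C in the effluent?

B reacted = 0.601 × 270.7 = 162.7 mol/min; ν_B = −1, so ξ = 162.7/1 = 162.7 mol/min.
Outlet amounts (n = n₀ + ν ξ):
  B: 270.7 − 1(162.7) = 108
  C: 0 + 1(162.7) = 162.7
  A: 340.3 (inert)
Total out = 611 mol/min; y_C = 162.7 / 611 = 0.2663.

0.266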